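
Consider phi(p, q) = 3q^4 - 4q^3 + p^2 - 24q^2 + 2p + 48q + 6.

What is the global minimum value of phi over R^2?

-107

phi(p,q) separates as A(p) + B(q) + 6, so its minimum is min A + min B + 6.
A'(p) = 2p + 2 vanishes at p ∈ {-1}; B'(q) = 12(q - 2)(q - 1)(q + 2) vanishes at q ∈ {-2, 1, 2}.
Local minima of A (where A''>0): A(-1)=-1. Local minima of B: B(-2)=-112, B(2)=16.
So the global minimum of phi is A(-1) + B(-2) + 6 = -1 − 112 + 6 = -107, attained at (-1, -2).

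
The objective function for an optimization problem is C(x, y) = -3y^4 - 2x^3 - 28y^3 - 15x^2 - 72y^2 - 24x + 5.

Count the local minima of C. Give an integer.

C separates as a function of x plus a function of y, so ∇C=0 decouples.
∂C/∂x = -6(x + 1)(x + 4) = 0 at x ∈ {-4, -1}; ∂C/∂y = -12y(y + 3)(y + 4) = 0 at y ∈ {-4, -3, 0}.
The Hessian is diagonal: diag(C_xx, C_yy). Second derivatives: C_xx(-4)=18, C_xx(-1)=-18; C_yy(-4)=-48, C_yy(-3)=36, C_yy(0)=-144.
Local minima occur where both diagonal entries positive: (-4, -3). Count: 1.

1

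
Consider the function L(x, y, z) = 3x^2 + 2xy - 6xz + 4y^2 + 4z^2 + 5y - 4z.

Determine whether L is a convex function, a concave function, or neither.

L is quadratic, so its Hessian is the constant matrix H = [[6, 2, -6], [2, 8, 0], [-6, 0, 8]].
Leading principal minors: 6, 44, 64.
All positive ⇒ H ≻ 0 ⇒ convex.

convex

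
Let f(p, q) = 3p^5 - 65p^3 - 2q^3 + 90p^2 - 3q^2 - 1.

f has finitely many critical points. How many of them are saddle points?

f separates as a function of p plus a function of q, so ∇f=0 decouples.
∂f/∂p = 15p(p - 3)(p - 1)(p + 4) = 0 at p ∈ {-4, 0, 1, 3}; ∂f/∂q = -6q(q + 1) = 0 at q ∈ {-1, 0}.
The Hessian is diagonal: diag(f_pp, f_qq). Second derivatives: f_pp(-4)=-2100, f_pp(0)=180, f_pp(1)=-150, f_pp(3)=630; f_qq(-1)=6, f_qq(0)=-6.
Saddle points occur where the two diagonal entries have opposite signs: (-4, -1), (0, 0), (1, -1), (3, 0). Count: 4.

4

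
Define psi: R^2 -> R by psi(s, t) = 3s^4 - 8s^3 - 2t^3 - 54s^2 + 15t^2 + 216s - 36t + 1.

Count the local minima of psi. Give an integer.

psi separates as a function of s plus a function of t, so ∇psi=0 decouples.
∂psi/∂s = 12(s - 3)(s - 2)(s + 3) = 0 at s ∈ {-3, 2, 3}; ∂psi/∂t = -6(t - 3)(t - 2) = 0 at t ∈ {2, 3}.
The Hessian is diagonal: diag(psi_ss, psi_tt). Second derivatives: psi_ss(-3)=360, psi_ss(2)=-60, psi_ss(3)=72; psi_tt(2)=6, psi_tt(3)=-6.
Local minima occur where both diagonal entries positive: (-3, 2), (3, 2). Count: 2.

2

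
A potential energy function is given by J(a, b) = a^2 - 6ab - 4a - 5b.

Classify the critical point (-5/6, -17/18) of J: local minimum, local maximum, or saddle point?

The Hessian of J is constant: H = [[2, -6], [-6, 0]].
det(H) = 2·0 − (-6)² = -36.
Since det(H) < 0, H is indefinite and the critical point is a saddle point.

saddle point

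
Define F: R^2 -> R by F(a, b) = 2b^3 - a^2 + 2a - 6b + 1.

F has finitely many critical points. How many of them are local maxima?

F separates as a function of a plus a function of b, so ∇F=0 decouples.
∂F/∂a = -2(a - 1) = 0 at a ∈ {1}; ∂F/∂b = 6(b - 1)(b + 1) = 0 at b ∈ {-1, 1}.
The Hessian is diagonal: diag(F_aa, F_bb). Second derivatives: F_aa(1)=-2; F_bb(-1)=-12, F_bb(1)=12.
Local maxima occur where both diagonal entries negative: (1, -1). Count: 1.

1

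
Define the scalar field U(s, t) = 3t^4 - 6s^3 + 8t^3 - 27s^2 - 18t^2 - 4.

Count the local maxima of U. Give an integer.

1

U separates as a function of s plus a function of t, so ∇U=0 decouples.
∂U/∂s = -18s(s + 3) = 0 at s ∈ {-3, 0}; ∂U/∂t = 12t(t - 1)(t + 3) = 0 at t ∈ {-3, 0, 1}.
The Hessian is diagonal: diag(U_ss, U_tt). Second derivatives: U_ss(-3)=54, U_ss(0)=-54; U_tt(-3)=144, U_tt(0)=-36, U_tt(1)=48.
Local maxima occur where both diagonal entries negative: (0, 0). Count: 1.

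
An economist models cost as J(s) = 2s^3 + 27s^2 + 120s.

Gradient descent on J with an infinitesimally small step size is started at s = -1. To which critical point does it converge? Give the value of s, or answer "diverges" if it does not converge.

-4

J'(s) = 6(s + 4)(s + 5), so J'(-1) = 72.
Gradient descent moves in the -J' direction, i.e. s is decreasing.
The nearest critical point in that direction is s = -4, where J'' = 6 > 0 (a local minimum). The iterate converges there.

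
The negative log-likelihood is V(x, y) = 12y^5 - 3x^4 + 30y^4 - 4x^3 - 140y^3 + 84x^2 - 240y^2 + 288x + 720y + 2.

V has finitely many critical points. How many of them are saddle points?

6

V separates as a function of x plus a function of y, so ∇V=0 decouples.
∂V/∂x = -12(x - 4)(x + 2)(x + 3) = 0 at x ∈ {-3, -2, 4}; ∂V/∂y = 60(y - 2)(y - 1)(y + 2)(y + 3) = 0 at y ∈ {-3, -2, 1, 2}.
The Hessian is diagonal: diag(V_xx, V_yy). Second derivatives: V_xx(-3)=-84, V_xx(-2)=72, V_xx(4)=-504; V_yy(-3)=-1200, V_yy(-2)=720, V_yy(1)=-720, V_yy(2)=1200.
Saddle points occur where the two diagonal entries have opposite signs: (-3, -2), (-3, 2), (-2, -3), (-2, 1), (4, -2), (4, 2). Count: 6.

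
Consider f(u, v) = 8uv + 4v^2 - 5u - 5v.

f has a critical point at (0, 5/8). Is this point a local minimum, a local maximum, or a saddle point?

saddle point

The Hessian of f is constant: H = [[0, 8], [8, 8]].
det(H) = 0·8 − 8² = -64.
Since det(H) < 0, H is indefinite and the critical point is a saddle point.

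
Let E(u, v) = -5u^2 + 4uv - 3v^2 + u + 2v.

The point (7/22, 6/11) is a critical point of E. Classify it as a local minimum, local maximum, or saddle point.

local maximum

The Hessian of E is constant: H = [[-10, 4], [4, -6]].
det(H) = (-10)·(-6) − 4² = 44.
det(H) > 0 and tr(H) = -16 < 0, so H is negative definite and the point is a local maximum.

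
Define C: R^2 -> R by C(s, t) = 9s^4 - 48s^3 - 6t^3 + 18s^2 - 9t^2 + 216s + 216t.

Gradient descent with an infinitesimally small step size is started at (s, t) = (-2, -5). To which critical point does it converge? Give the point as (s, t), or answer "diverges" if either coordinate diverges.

(-1, -4)

C is separable, so gradient descent decouples: s follows -∂C/∂s, t follows -∂C/∂t.
∂C/∂s = 36(s - 3)(s - 2)(s + 1); at s=-2 this is -720, so s increases.
∂C/∂t = -18(t - 3)(t + 4); at t=-5 this is -144, so t increases.
s converges to its nearest critical value -1 (a local min of the s-part); t converges to -4. The iterate converges to (-1, -4).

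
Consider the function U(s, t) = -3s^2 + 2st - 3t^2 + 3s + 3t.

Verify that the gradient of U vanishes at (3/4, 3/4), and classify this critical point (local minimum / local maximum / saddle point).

local maximum

∇U = (-6s + 2t + 3, 2s - 6t + 3); substituting (3/4, 3/4) gives ∇U = (0, 0), so (3/4, 3/4) is indeed a critical point.
The Hessian of U is constant: H = [[-6, 2], [2, -6]].
det(H) = (-6)·(-6) − 2² = 32.
det(H) > 0 and tr(H) = -12 < 0, so H is negative definite and the point is a local maximum.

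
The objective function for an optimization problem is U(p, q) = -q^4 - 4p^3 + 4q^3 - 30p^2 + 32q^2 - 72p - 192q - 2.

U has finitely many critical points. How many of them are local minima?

U separates as a function of p plus a function of q, so ∇U=0 decouples.
∂U/∂p = -12(p + 2)(p + 3) = 0 at p ∈ {-3, -2}; ∂U/∂q = -4(q - 4)(q - 3)(q + 4) = 0 at q ∈ {-4, 3, 4}.
The Hessian is diagonal: diag(U_pp, U_qq). Second derivatives: U_pp(-3)=12, U_pp(-2)=-12; U_qq(-4)=-224, U_qq(3)=28, U_qq(4)=-32.
Local minima occur where both diagonal entries positive: (-3, 3). Count: 1.

1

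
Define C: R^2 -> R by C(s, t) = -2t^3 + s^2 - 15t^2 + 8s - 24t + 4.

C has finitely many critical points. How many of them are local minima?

1

C separates as a function of s plus a function of t, so ∇C=0 decouples.
∂C/∂s = 2(s + 4) = 0 at s ∈ {-4}; ∂C/∂t = -6(t + 1)(t + 4) = 0 at t ∈ {-4, -1}.
The Hessian is diagonal: diag(C_ss, C_tt). Second derivatives: C_ss(-4)=2; C_tt(-4)=18, C_tt(-1)=-18.
Local minima occur where both diagonal entries positive: (-4, -4). Count: 1.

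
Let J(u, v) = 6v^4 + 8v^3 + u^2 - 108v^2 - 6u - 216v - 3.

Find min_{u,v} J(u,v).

J(u,v) separates as P(u) + Q(v) − 3, so its minimum is min P + min Q − 3.
P'(u) = 2u - 6 vanishes at u ∈ {3}; Q'(v) = 24(v - 3)(v + 1)(v + 3) vanishes at v ∈ {-3, -1, 3}.
Local minima of P (where P''>0): P(3)=-9. Local minima of Q: Q(-3)=-54, Q(3)=-918.
So the global minimum of J is P(3) + Q(3) − 3 = -9 − 918 − 3 = -930, attained at (3, 3).

-930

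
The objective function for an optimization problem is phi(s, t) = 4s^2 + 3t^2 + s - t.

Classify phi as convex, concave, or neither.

phi is quadratic, so its Hessian is the constant matrix H = [[8, 0], [0, 6]].
det(H) = 48, tr(H) = 14.
det(H) > 0 and tr(H) > 0, so H is positive definite everywhere: convex.

convex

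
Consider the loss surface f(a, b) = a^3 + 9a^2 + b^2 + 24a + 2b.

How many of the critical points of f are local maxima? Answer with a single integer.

0

f separates as a function of a plus a function of b, so ∇f=0 decouples.
∂f/∂a = 3(a + 2)(a + 4) = 0 at a ∈ {-4, -2}; ∂f/∂b = 2(b + 1) = 0 at b ∈ {-1}.
The Hessian is diagonal: diag(f_aa, f_bb). Second derivatives: f_aa(-4)=-6, f_aa(-2)=6; f_bb(-1)=2.
Local maxima occur where both diagonal entries negative: none. Count: 0.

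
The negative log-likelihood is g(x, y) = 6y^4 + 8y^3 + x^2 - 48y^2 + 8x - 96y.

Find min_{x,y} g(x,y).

-240

g(x,y) separates as P(x) + Q(y), so its minimum is min P + min Q.
P'(x) = 2x + 8 vanishes at x ∈ {-4}; Q'(y) = 24(y - 2)(y + 1)(y + 2) vanishes at y ∈ {-2, -1, 2}.
Local minima of P (where P''>0): P(-4)=-16. Local minima of Q: Q(-2)=32, Q(2)=-224.
So the global minimum of g is P(-4) + Q(2) = -16 − 224 = -240, attained at (-4, 2).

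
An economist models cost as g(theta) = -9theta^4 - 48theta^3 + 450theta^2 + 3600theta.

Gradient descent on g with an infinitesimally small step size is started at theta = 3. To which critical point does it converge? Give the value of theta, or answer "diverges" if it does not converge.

g'(theta) = -36(theta - 5)(theta + 4)(theta + 5), so g'(3) = 4032.
Gradient descent moves in the -g' direction, i.e. theta is decreasing.
The nearest critical point in that direction is theta = -4, where g'' = 324 > 0 (a local minimum). The iterate converges there.

-4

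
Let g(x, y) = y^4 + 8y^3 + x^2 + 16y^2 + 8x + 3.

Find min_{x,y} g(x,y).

g(x,y) separates as P(x) + Q(y) + 3, so its minimum is min P + min Q + 3.
P'(x) = 2x + 8 vanishes at x ∈ {-4}; Q'(y) = 4y(y + 2)(y + 4) vanishes at y ∈ {-4, -2, 0}.
Local minima of P (where P''>0): P(-4)=-16. Local minima of Q: Q(-4)=0, Q(0)=0.
So the global minimum of g is P(-4) + Q(-4) + 3 = -16 + 0 + 3 = -13, attained at (-4, -4).

-13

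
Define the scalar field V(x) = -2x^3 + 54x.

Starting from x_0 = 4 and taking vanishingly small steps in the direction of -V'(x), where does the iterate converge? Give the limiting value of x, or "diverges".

diverges

V'(x) = -6(x - 3)(x + 3), so V'(4) = -42.
Gradient descent moves in the -V' direction, i.e. x is increasing.
There is no critical point above x=4, and V' keeps the same sign, so the iterate runs off to +∞.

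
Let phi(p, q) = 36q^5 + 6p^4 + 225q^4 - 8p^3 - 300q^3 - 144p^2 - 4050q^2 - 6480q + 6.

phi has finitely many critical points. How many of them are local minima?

4

phi separates as a function of p plus a function of q, so ∇phi=0 decouples.
∂phi/∂p = 24p(p - 4)(p + 3) = 0 at p ∈ {-3, 0, 4}; ∂phi/∂q = 180(q - 3)(q + 1)(q + 3)(q + 4) = 0 at q ∈ {-4, -3, -1, 3}.
The Hessian is diagonal: diag(phi_pp, phi_qq). Second derivatives: phi_pp(-3)=504, phi_pp(0)=-288, phi_pp(4)=672; phi_qq(-4)=-3780, phi_qq(-3)=2160, phi_qq(-1)=-4320, phi_qq(3)=30240.
Local minima occur where both diagonal entries positive: (-3, -3), (-3, 3), (4, -3), (4, 3). Count: 4.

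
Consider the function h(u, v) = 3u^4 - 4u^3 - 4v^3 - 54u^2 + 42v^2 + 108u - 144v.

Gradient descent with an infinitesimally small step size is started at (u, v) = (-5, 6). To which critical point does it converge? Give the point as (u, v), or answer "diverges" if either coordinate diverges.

h is separable, so gradient descent decouples: u follows -∂h/∂u, v follows -∂h/∂v.
∂h/∂u = 12(u - 3)(u - 1)(u + 3); at u=-5 this is -1152, so u increases.
∂h/∂v = -12(v - 4)(v - 3); at v=6 this is -72, so v increases.
The v-coordinate has no critical point in that direction and runs off to infinity.

diverges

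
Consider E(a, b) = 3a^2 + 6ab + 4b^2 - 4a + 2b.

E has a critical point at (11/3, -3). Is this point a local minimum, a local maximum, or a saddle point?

The Hessian of E is constant: H = [[6, 6], [6, 8]].
det(H) = 6·8 − 6² = 12.
det(H) > 0 and tr(H) = 14 > 0, so H is positive definite and the point is a local minimum.

local minimum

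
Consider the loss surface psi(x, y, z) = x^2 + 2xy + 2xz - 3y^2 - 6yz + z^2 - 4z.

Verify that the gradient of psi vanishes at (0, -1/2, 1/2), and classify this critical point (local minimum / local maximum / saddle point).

saddle point

∇psi = (2x + 2y + 2z, 2x - 6y - 6z, 2x - 6y + 2z - 4); substituting (0, -1/2, 1/2) gives ∇psi = (0, 0, 0), so (0, -1/2, 1/2) is indeed a critical point.
The Hessian is constant: H = [[2, 2, 2], [2, -6, -6], [2, -6, 2]].
Leading principal minors: Δ₁ = 2, Δ₂ = -16, Δ₃ = -128.
The minors fit neither the all-positive nor the alternating-sign pattern, so H is indefinite: a saddle point.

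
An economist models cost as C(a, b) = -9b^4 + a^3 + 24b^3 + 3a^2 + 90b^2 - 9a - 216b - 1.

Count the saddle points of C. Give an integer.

C separates as a function of a plus a function of b, so ∇C=0 decouples.
∂C/∂a = 3(a - 1)(a + 3) = 0 at a ∈ {-3, 1}; ∂C/∂b = -36(b - 3)(b - 1)(b + 2) = 0 at b ∈ {-2, 1, 3}.
The Hessian is diagonal: diag(C_aa, C_bb). Second derivatives: C_aa(-3)=-12, C_aa(1)=12; C_bb(-2)=-540, C_bb(1)=216, C_bb(3)=-360.
Saddle points occur where the two diagonal entries have opposite signs: (-3, 1), (1, -2), (1, 3). Count: 3.

3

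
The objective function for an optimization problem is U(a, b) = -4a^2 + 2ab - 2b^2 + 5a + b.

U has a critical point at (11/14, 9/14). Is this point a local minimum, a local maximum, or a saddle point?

local maximum

The Hessian of U is constant: H = [[-8, 2], [2, -4]].
det(H) = (-8)·(-4) − 2² = 28.
det(H) > 0 and tr(H) = -12 < 0, so H is negative definite and the point is a local maximum.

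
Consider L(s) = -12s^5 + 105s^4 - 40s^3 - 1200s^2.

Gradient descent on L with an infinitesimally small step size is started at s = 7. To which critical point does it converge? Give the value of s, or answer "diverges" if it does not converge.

L'(s) = -60s(s - 5)(s - 4)(s + 2), so L'(7) = -22680.
Gradient descent moves in the -L' direction, i.e. s is increasing.
There is no critical point above s=7, and L' keeps the same sign, so the iterate runs off to +∞.

diverges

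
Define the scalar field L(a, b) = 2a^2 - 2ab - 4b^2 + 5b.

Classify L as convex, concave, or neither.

L is quadratic, so its Hessian is the constant matrix H = [[4, -2], [-2, -8]].
det(H) = -36, tr(H) = -4.
det(H) < 0, so H is indefinite: neither convex nor concave.

neither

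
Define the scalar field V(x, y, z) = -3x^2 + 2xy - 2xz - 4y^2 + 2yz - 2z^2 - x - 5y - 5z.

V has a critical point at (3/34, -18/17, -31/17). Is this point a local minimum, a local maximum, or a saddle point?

local maximum

The Hessian is constant: H = [[-6, 2, -2], [2, -8, 2], [-2, 2, -4]].
Leading principal minors: Δ₁ = -6, Δ₂ = 44, Δ₃ = -136.
The minors alternate sign starting negative (−, +, −), so H is negative definite: a local maximum.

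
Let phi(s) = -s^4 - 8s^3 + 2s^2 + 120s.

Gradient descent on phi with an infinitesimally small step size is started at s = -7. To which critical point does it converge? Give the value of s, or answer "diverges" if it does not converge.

diverges

phi'(s) = -4(s - 2)(s + 3)(s + 5), so phi'(-7) = 288.
Gradient descent moves in the -phi' direction, i.e. s is decreasing.
There is no critical point below s=-7, and phi' keeps the same sign, so the iterate runs off to −∞.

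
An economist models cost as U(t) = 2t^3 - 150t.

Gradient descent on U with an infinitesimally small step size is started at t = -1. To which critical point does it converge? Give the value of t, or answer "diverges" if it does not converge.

5

U'(t) = 6(t - 5)(t + 5), so U'(-1) = -144.
Gradient descent moves in the -U' direction, i.e. t is increasing.
The nearest critical point in that direction is t = 5, where U'' = 60 > 0 (a local minimum). The iterate converges there.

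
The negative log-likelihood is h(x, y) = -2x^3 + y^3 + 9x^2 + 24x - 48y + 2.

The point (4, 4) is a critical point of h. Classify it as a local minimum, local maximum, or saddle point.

The mixed partial ∂²h/∂x∂y is 0, so the Hessian at any point is diag(h_xx, h_yy) = diag(6(-2x + 3), 6y).
At (4, 4): H = diag(-30, 24).
The eigenvalues have opposite signs, so H is indefinite: a saddle point.

saddle point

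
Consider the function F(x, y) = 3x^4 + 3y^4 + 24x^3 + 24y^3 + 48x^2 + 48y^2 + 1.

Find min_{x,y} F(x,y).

F(x,y) separates as P(x) + Q(y) + 1, so its minimum is min P + min Q + 1.
P'(x) = 12x(x + 2)(x + 4) vanishes at x ∈ {-4, -2, 0}; Q'(y) = 12y(y + 2)(y + 4) vanishes at y ∈ {-4, -2, 0}.
Local minima of P (where P''>0): P(-4)=0, P(0)=0. Local minima of Q: Q(-4)=0, Q(0)=0.
So the global minimum of F is P(-4) + Q(-4) + 1 = 0 + 0 + 1 = 1, attained at (-4, -4).

1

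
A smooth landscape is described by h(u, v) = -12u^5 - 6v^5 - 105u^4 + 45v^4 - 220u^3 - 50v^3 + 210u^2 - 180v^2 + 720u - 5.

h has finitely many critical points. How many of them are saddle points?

8

h separates as a function of u plus a function of v, so ∇h=0 decouples.
∂h/∂u = -60(u - 1)(u + 1)(u + 3)(u + 4) = 0 at u ∈ {-4, -3, -1, 1}; ∂h/∂v = -30v(v - 4)(v - 3)(v + 1) = 0 at v ∈ {-1, 0, 3, 4}.
The Hessian is diagonal: diag(h_uu, h_vv). Second derivatives: h_uu(-4)=900, h_uu(-3)=-480, h_uu(-1)=720, h_uu(1)=-2400; h_vv(-1)=600, h_vv(0)=-360, h_vv(3)=360, h_vv(4)=-600.
Saddle points occur where the two diagonal entries have opposite signs: (-4, 0), (-4, 4), (-3, -1), (-3, 3), (-1, 0), (-1, 4), (1, -1), (1, 3). Count: 8.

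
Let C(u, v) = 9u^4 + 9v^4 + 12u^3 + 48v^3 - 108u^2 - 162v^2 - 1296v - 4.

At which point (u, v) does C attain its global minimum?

C(u,v) separates as P(u) + Q(v) − 4, so its minimum is min P + min Q − 4.
P'(u) = 36u(u - 2)(u + 3) vanishes at u ∈ {-3, 0, 2}; Q'(v) = 36(v - 3)(v + 3)(v + 4) vanishes at v ∈ {-4, -3, 3}.
Local minima of P (where P''>0): P(-3)=-567, P(2)=-192. Local minima of Q: Q(-4)=1824, Q(3)=-3321.
So the global minimum of C is P(-3) + Q(3) − 4 = -567 − 3321 − 4 = -3892, attained at (-3, 3).

(-3, 3)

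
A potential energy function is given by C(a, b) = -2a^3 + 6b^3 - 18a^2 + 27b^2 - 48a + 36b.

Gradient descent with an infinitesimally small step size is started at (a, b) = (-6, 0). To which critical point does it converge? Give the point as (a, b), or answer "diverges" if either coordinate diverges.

C is separable, so gradient descent decouples: a follows -∂C/∂a, b follows -∂C/∂b.
∂C/∂a = -6(a + 2)(a + 4); at a=-6 this is -48, so a increases.
∂C/∂b = 18(b + 1)(b + 2); at b=0 this is 36, so b decreases.
a converges to its nearest critical value -4 (a local min of the a-part); b converges to -1. The iterate converges to (-4, -1).

(-4, -1)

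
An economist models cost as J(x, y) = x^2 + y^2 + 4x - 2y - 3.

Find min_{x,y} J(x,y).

J(x,y) separates as P(x) + Q(y) − 3, so its minimum is min P + min Q − 3.
P'(x) = 2x + 4 vanishes at x ∈ {-2}; Q'(y) = 2y - 2 vanishes at y ∈ {1}.
Local minima of P (where P''>0): P(-2)=-4. Local minima of Q: Q(1)=-1.
So the global minimum of J is P(-2) + Q(1) − 3 = -4 − 1 − 3 = -8, attained at (-2, 1).

-8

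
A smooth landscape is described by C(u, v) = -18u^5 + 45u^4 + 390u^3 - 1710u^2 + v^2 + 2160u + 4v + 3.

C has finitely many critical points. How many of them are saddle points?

C separates as a function of u plus a function of v, so ∇C=0 decouples.
∂C/∂u = -90(u - 3)(u - 2)(u - 1)(u + 4) = 0 at u ∈ {-4, 1, 2, 3}; ∂C/∂v = 2(v + 2) = 0 at v ∈ {-2}.
The Hessian is diagonal: diag(C_uu, C_vv). Second derivatives: C_uu(-4)=18900, C_uu(1)=-900, C_uu(2)=540, C_uu(3)=-1260; C_vv(-2)=2.
Saddle points occur where the two diagonal entries have opposite signs: (1, -2), (3, -2). Count: 2.

2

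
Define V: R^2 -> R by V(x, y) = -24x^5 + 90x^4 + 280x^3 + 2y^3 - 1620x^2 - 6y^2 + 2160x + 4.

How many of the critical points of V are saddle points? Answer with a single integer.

4

V separates as a function of x plus a function of y, so ∇V=0 decouples.
∂V/∂x = -120(x - 3)(x - 2)(x - 1)(x + 3) = 0 at x ∈ {-3, 1, 2, 3}; ∂V/∂y = 6y(y - 2) = 0 at y ∈ {0, 2}.
The Hessian is diagonal: diag(V_xx, V_yy). Second derivatives: V_xx(-3)=14400, V_xx(1)=-960, V_xx(2)=600, V_xx(3)=-1440; V_yy(0)=-12, V_yy(2)=12.
Saddle points occur where the two diagonal entries have opposite signs: (-3, 0), (1, 2), (2, 0), (3, 2). Count: 4.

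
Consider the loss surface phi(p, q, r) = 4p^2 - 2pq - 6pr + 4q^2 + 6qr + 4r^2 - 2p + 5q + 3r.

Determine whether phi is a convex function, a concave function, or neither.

convex

phi is quadratic, so its Hessian is the constant matrix H = [[8, -2, -6], [-2, 8, 6], [-6, 6, 8]].
Leading principal minors: 8, 60, 48.
All positive ⇒ H ≻ 0 ⇒ convex.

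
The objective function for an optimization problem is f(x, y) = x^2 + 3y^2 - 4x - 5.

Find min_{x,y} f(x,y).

f(x,y) separates as P(x) + Q(y) − 5, so its minimum is min P + min Q − 5.
P'(x) = 2x - 4 vanishes at x ∈ {2}; Q'(y) = 6y vanishes at y ∈ {0}.
Local minima of P (where P''>0): P(2)=-4. Local minima of Q: Q(0)=0.
So the global minimum of f is P(2) + Q(0) − 5 = -4 + 0 − 5 = -9, attained at (2, 0).

-9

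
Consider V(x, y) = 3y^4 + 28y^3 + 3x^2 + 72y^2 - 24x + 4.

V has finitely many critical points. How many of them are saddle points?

1

V separates as a function of x plus a function of y, so ∇V=0 decouples.
∂V/∂x = 6(x - 4) = 0 at x ∈ {4}; ∂V/∂y = 12y(y + 3)(y + 4) = 0 at y ∈ {-4, -3, 0}.
The Hessian is diagonal: diag(V_xx, V_yy). Second derivatives: V_xx(4)=6; V_yy(-4)=48, V_yy(-3)=-36, V_yy(0)=144.
Saddle points occur where the two diagonal entries have opposite signs: (4, -3). Count: 1.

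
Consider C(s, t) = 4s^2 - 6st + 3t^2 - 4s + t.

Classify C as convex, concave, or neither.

C is quadratic, so its Hessian is the constant matrix H = [[8, -6], [-6, 6]].
det(H) = 12, tr(H) = 14.
det(H) > 0 and tr(H) > 0, so H is positive definite everywhere: convex.

convex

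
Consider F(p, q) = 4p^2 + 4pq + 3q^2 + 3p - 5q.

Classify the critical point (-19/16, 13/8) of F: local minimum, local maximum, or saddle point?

The Hessian of F is constant: H = [[8, 4], [4, 6]].
det(H) = 8·6 − 4² = 32.
det(H) > 0 and tr(H) = 14 > 0, so H is positive definite and the point is a local minimum.

local minimum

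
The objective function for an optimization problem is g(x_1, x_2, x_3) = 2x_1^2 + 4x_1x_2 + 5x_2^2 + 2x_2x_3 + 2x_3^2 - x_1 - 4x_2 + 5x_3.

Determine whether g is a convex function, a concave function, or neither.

g is quadratic, so its Hessian is the constant matrix H = [[4, 4, 0], [4, 10, 2], [0, 2, 4]].
Leading principal minors: 4, 24, 80.
All positive ⇒ H ≻ 0 ⇒ convex.

convex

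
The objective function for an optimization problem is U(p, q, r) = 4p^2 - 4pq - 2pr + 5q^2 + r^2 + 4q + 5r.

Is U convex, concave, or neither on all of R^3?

convex

U is quadratic, so its Hessian is the constant matrix H = [[8, -4, -2], [-4, 10, 0], [-2, 0, 2]].
Leading principal minors: 8, 64, 88.
All positive ⇒ H ≻ 0 ⇒ convex.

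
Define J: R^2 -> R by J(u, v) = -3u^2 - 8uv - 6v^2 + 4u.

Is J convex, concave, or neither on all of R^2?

concave

J is quadratic, so its Hessian is the constant matrix H = [[-6, -8], [-8, -12]].
det(H) = 8, tr(H) = -18.
det(H) > 0 and tr(H) < 0, so H is negative definite everywhere: concave.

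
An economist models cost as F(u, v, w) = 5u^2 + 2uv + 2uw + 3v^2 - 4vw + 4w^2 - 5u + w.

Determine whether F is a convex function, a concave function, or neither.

F is quadratic, so its Hessian is the constant matrix H = [[10, 2, 2], [2, 6, -4], [2, -4, 8]].
Leading principal minors: 10, 56, 232.
All positive ⇒ H ≻ 0 ⇒ convex.

convex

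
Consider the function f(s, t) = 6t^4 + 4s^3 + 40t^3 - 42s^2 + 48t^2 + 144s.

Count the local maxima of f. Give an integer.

f separates as a function of s plus a function of t, so ∇f=0 decouples.
∂f/∂s = 12(s - 4)(s - 3) = 0 at s ∈ {3, 4}; ∂f/∂t = 24t(t + 1)(t + 4) = 0 at t ∈ {-4, -1, 0}.
The Hessian is diagonal: diag(f_ss, f_tt). Second derivatives: f_ss(3)=-12, f_ss(4)=12; f_tt(-4)=288, f_tt(-1)=-72, f_tt(0)=96.
Local maxima occur where both diagonal entries negative: (3, -1). Count: 1.

1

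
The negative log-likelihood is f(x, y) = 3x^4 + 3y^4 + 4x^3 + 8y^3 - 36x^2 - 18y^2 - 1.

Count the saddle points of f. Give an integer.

f separates as a function of x plus a function of y, so ∇f=0 decouples.
∂f/∂x = 12x(x - 2)(x + 3) = 0 at x ∈ {-3, 0, 2}; ∂f/∂y = 12y(y - 1)(y + 3) = 0 at y ∈ {-3, 0, 1}.
The Hessian is diagonal: diag(f_xx, f_yy). Second derivatives: f_xx(-3)=180, f_xx(0)=-72, f_xx(2)=120; f_yy(-3)=144, f_yy(0)=-36, f_yy(1)=48.
Saddle points occur where the two diagonal entries have opposite signs: (-3, 0), (0, -3), (0, 1), (2, 0). Count: 4.

4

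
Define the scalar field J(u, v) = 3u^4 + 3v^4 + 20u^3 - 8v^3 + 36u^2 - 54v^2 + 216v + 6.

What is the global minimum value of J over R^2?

J(u,v) separates as P(u) + Q(v) + 6, so its minimum is min P + min Q + 6.
P'(u) = 12u(u + 2)(u + 3) vanishes at u ∈ {-3, -2, 0}; Q'(v) = 12(v - 3)(v - 2)(v + 3) vanishes at v ∈ {-3, 2, 3}.
Local minima of P (where P''>0): P(-3)=27, P(0)=0. Local minima of Q: Q(-3)=-675, Q(3)=189.
So the global minimum of J is P(0) + Q(-3) + 6 = 0 − 675 + 6 = -669, attained at (0, -3).

-669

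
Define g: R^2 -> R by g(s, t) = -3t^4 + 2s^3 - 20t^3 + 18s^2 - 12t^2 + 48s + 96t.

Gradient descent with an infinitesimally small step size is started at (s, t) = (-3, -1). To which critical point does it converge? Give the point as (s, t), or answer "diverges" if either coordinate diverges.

g is separable, so gradient descent decouples: s follows -∂g/∂s, t follows -∂g/∂t.
∂g/∂s = 6(s + 2)(s + 4); at s=-3 this is -6, so s increases.
∂g/∂t = -12(t - 1)(t + 2)(t + 4); at t=-1 this is 72, so t decreases.
s converges to its nearest critical value -2 (a local min of the s-part); t converges to -2. The iterate converges to (-2, -2).

(-2, -2)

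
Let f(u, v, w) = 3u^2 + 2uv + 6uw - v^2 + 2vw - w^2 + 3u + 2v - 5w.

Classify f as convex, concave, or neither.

neither

f is quadratic, so its Hessian is the constant matrix H = [[6, 2, 6], [2, -2, 2], [6, 2, -2]].
Leading principal minors: 6, -16, 128.
Neither pattern holds ⇒ H is indefinite ⇒ neither convex nor concave.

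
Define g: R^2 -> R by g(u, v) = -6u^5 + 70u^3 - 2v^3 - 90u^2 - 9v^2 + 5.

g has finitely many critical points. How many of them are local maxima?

2

g separates as a function of u plus a function of v, so ∇g=0 decouples.
∂g/∂u = -30u(u - 2)(u - 1)(u + 3) = 0 at u ∈ {-3, 0, 1, 2}; ∂g/∂v = -6v(v + 3) = 0 at v ∈ {-3, 0}.
The Hessian is diagonal: diag(g_uu, g_vv). Second derivatives: g_uu(-3)=1800, g_uu(0)=-180, g_uu(1)=120, g_uu(2)=-300; g_vv(-3)=18, g_vv(0)=-18.
Local maxima occur where both diagonal entries negative: (0, 0), (2, 0). Count: 2.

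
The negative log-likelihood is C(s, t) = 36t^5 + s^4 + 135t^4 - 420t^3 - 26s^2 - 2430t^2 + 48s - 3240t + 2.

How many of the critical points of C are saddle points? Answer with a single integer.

C separates as a function of s plus a function of t, so ∇C=0 decouples.
∂C/∂s = 4(s - 3)(s - 1)(s + 4) = 0 at s ∈ {-4, 1, 3}; ∂C/∂t = 180(t - 3)(t + 1)(t + 2)(t + 3) = 0 at t ∈ {-3, -2, -1, 3}.
The Hessian is diagonal: diag(C_ss, C_tt). Second derivatives: C_ss(-4)=140, C_ss(1)=-40, C_ss(3)=56; C_tt(-3)=-2160, C_tt(-2)=900, C_tt(-1)=-1440, C_tt(3)=21600.
Saddle points occur where the two diagonal entries have opposite signs: (-4, -3), (-4, -1), (1, -2), (1, 3), (3, -3), (3, -1). Count: 6.

6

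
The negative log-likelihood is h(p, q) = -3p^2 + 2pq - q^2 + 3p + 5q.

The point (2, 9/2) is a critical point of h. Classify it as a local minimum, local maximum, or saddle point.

The Hessian of h is constant: H = [[-6, 2], [2, -2]].
det(H) = (-6)·(-2) − 2² = 8.
det(H) > 0 and tr(H) = -8 < 0, so H is negative definite and the point is a local maximum.

local maximum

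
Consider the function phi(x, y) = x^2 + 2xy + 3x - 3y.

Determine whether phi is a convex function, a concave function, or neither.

neither

phi is quadratic, so its Hessian is the constant matrix H = [[2, 2], [2, 0]].
det(H) = -4, tr(H) = 2.
det(H) < 0, so H is indefinite: neither convex nor concave.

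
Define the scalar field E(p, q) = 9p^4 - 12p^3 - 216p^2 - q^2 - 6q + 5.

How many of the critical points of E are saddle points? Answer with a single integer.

2

E separates as a function of p plus a function of q, so ∇E=0 decouples.
∂E/∂p = 36p(p - 4)(p + 3) = 0 at p ∈ {-3, 0, 4}; ∂E/∂q = -2(q + 3) = 0 at q ∈ {-3}.
The Hessian is diagonal: diag(E_pp, E_qq). Second derivatives: E_pp(-3)=756, E_pp(0)=-432, E_pp(4)=1008; E_qq(-3)=-2.
Saddle points occur where the two diagonal entries have opposite signs: (-3, -3), (4, -3). Count: 2.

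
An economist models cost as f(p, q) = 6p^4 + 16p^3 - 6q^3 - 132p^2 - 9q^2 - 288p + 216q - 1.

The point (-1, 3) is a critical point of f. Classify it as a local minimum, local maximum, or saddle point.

The mixed partial ∂²f/∂p∂q is 0, so the Hessian at any point is diag(f_pp, f_qq) = diag(24(3p^2 + 4p - 11), -18(2q + 1)).
At (-1, 3): H = diag(-288, -126).
Both eigenvalues are negative, so H is negative definite: a local maximum.

local maximum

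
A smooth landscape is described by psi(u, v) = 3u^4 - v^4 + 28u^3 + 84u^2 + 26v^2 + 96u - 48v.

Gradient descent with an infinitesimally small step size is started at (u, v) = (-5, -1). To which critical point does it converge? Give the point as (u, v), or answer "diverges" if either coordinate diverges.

(-4, 1)

psi is separable, so gradient descent decouples: u follows -∂psi/∂u, v follows -∂psi/∂v.
∂psi/∂u = 12(u + 1)(u + 2)(u + 4); at u=-5 this is -144, so u increases.
∂psi/∂v = -4(v - 3)(v - 1)(v + 4); at v=-1 this is -96, so v increases.
u converges to its nearest critical value -4 (a local min of the u-part); v converges to 1. The iterate converges to (-4, 1).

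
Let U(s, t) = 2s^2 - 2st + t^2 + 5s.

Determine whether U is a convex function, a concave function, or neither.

convex

U is quadratic, so its Hessian is the constant matrix H = [[4, -2], [-2, 2]].
det(H) = 4, tr(H) = 6.
det(H) > 0 and tr(H) > 0, so H is positive definite everywhere: convex.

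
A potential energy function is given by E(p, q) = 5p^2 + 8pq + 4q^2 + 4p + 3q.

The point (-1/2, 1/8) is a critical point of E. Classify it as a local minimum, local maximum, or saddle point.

The Hessian of E is constant: H = [[10, 8], [8, 8]].
det(H) = 10·8 − 8² = 16.
det(H) > 0 and tr(H) = 18 > 0, so H is positive definite and the point is a local minimum.

local minimum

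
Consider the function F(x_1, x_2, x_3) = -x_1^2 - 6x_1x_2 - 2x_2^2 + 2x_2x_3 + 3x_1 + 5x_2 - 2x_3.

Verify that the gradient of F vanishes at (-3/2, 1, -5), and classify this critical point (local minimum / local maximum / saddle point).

saddle point

∇F = (-2x_1 - 6x_2 + 3, -6x_1 - 4x_2 + 2x_3 + 5, 2x_2 - 2); substituting (-3/2, 1, -5) gives ∇F = (0, 0, 0), so (-3/2, 1, -5) is indeed a critical point.
The Hessian is constant: H = [[-2, -6, 0], [-6, -4, 2], [0, 2, 0]].
Leading principal minors: Δ₁ = -2, Δ₂ = -28, Δ₃ = 8.
The minors fit neither the all-positive nor the alternating-sign pattern, so H is indefinite: a saddle point.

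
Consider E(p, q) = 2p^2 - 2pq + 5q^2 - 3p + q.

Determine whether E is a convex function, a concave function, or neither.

E is quadratic, so its Hessian is the constant matrix H = [[4, -2], [-2, 10]].
det(H) = 36, tr(H) = 14.
det(H) > 0 and tr(H) > 0, so H is positive definite everywhere: convex.

convex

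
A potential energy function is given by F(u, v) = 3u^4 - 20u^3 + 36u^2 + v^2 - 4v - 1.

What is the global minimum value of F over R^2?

F(u,v) separates as P(u) + Q(v) − 1, so its minimum is min P + min Q − 1.
P'(u) = 12u(u - 3)(u - 2) vanishes at u ∈ {0, 2, 3}; Q'(v) = 2v - 4 vanishes at v ∈ {2}.
Local minima of P (where P''>0): P(0)=0, P(3)=27. Local minima of Q: Q(2)=-4.
So the global minimum of F is P(0) + Q(2) − 1 = 0 − 4 − 1 = -5, attained at (0, 2).

-5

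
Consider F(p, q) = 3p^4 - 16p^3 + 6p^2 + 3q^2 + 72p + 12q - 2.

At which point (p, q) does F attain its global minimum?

F(p,q) separates as A(p) + B(q) − 2, so its minimum is min A + min B − 2.
A'(p) = 12(p - 3)(p - 2)(p + 1) vanishes at p ∈ {-1, 2, 3}; B'(q) = 6q + 12 vanishes at q ∈ {-2}.
Local minima of A (where A''>0): A(-1)=-47, A(3)=81. Local minima of B: B(-2)=-12.
So the global minimum of F is A(-1) + B(-2) − 2 = -47 − 12 − 2 = -61, attained at (-1, -2).

(-1, -2)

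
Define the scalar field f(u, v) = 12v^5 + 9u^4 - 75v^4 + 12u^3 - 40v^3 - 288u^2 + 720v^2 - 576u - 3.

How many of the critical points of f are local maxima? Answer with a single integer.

f separates as a function of u plus a function of v, so ∇f=0 decouples.
∂f/∂u = 36(u - 4)(u + 1)(u + 4) = 0 at u ∈ {-4, -1, 4}; ∂f/∂v = 60v(v - 4)(v - 3)(v + 2) = 0 at v ∈ {-2, 0, 3, 4}.
The Hessian is diagonal: diag(f_uu, f_vv). Second derivatives: f_uu(-4)=864, f_uu(-1)=-540, f_uu(4)=1440; f_vv(-2)=-3600, f_vv(0)=1440, f_vv(3)=-900, f_vv(4)=1440.
Local maxima occur where both diagonal entries negative: (-1, -2), (-1, 3). Count: 2.

2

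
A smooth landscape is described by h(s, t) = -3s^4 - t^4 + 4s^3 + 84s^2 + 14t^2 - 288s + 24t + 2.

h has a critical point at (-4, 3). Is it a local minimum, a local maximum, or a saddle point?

The mixed partial ∂²h/∂s∂t is 0, so the Hessian at any point is diag(h_ss, h_tt) = diag(12(-3s^2 + 2s + 14), 4(-3t^2 + 7)).
At (-4, 3): H = diag(-504, -80).
Both eigenvalues are negative, so H is negative definite: a local maximum.

local maximum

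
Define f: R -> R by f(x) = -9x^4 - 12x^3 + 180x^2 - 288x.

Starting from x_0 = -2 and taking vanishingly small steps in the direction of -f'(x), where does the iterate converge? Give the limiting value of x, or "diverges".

1

f'(x) = -36(x - 2)(x - 1)(x + 4), so f'(-2) = -864.
Gradient descent moves in the -f' direction, i.e. x is increasing.
The nearest critical point in that direction is x = 1, where f'' = 180 > 0 (a local minimum). The iterate converges there.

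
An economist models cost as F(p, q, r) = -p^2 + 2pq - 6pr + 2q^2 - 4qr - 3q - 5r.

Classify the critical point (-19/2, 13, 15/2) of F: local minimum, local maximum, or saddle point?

The Hessian is constant: H = [[-2, 2, -6], [2, 4, -4], [-6, -4, 0]].
Leading principal minors: Δ₁ = -2, Δ₂ = -12, Δ₃ = -16.
The minors fit neither the all-positive nor the alternating-sign pattern, so H is indefinite: a saddle point.

saddle point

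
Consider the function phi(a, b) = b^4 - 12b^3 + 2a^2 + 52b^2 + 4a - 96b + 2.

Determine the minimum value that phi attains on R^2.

-64

phi(a,b) separates as P(a) + Q(b) + 2, so its minimum is min P + min Q + 2.
P'(a) = 4a + 4 vanishes at a ∈ {-1}; Q'(b) = 4(b - 4)(b - 3)(b - 2) vanishes at b ∈ {2, 3, 4}.
Local minima of P (where P''>0): P(-1)=-2. Local minima of Q: Q(2)=-64, Q(4)=-64.
So the global minimum of phi is P(-1) + Q(2) + 2 = -2 − 64 + 2 = -64, attained at (-1, 2).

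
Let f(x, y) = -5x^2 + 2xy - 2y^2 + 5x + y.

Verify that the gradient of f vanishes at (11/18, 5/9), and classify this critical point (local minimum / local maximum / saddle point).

∇f = (-10x + 2y + 5, 2x - 4y + 1); substituting (11/18, 5/9) gives ∇f = (0, 0), so (11/18, 5/9) is indeed a critical point.
The Hessian of f is constant: H = [[-10, 2], [2, -4]].
det(H) = (-10)·(-4) − 2² = 36.
det(H) > 0 and tr(H) = -14 < 0, so H is negative definite and the point is a local maximum.

local maximum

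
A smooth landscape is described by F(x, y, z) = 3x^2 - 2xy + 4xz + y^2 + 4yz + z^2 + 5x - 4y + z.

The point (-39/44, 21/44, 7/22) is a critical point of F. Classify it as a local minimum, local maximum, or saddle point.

saddle point

The Hessian is constant: H = [[6, -2, 4], [-2, 2, 4], [4, 4, 2]].
Leading principal minors: Δ₁ = 6, Δ₂ = 8, Δ₃ = -176.
The minors fit neither the all-positive nor the alternating-sign pattern, so H is indefinite: a saddle point.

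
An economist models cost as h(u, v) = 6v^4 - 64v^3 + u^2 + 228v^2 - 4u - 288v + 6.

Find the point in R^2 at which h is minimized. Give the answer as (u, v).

h(u,v) separates as P(u) + Q(v) + 6, so its minimum is min P + min Q + 6.
P'(u) = 2u - 4 vanishes at u ∈ {2}; Q'(v) = 24(v - 4)(v - 3)(v - 1) vanishes at v ∈ {1, 3, 4}.
Local minima of P (where P''>0): P(2)=-4. Local minima of Q: Q(1)=-118, Q(4)=-64.
So the global minimum of h is P(2) + Q(1) + 6 = -4 − 118 + 6 = -116, attained at (2, 1).

(2, 1)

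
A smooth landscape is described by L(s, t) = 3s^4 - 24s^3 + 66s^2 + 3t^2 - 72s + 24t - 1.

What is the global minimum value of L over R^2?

L(s,t) separates as P(s) + Q(t) − 1, so its minimum is min P + min Q − 1.
P'(s) = 12(s - 3)(s - 2)(s - 1) vanishes at s ∈ {1, 2, 3}; Q'(t) = 6(t + 4) vanishes at t ∈ {-4}.
Local minima of P (where P''>0): P(1)=-27, P(3)=-27. Local minima of Q: Q(-4)=-48.
So the global minimum of L is P(1) + Q(-4) − 1 = -27 − 48 − 1 = -76, attained at (1, -4).

-76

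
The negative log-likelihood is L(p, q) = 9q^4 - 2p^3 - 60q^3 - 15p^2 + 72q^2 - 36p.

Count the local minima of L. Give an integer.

2

L separates as a function of p plus a function of q, so ∇L=0 decouples.
∂L/∂p = -6(p + 2)(p + 3) = 0 at p ∈ {-3, -2}; ∂L/∂q = 36q(q - 4)(q - 1) = 0 at q ∈ {0, 1, 4}.
The Hessian is diagonal: diag(L_pp, L_qq). Second derivatives: L_pp(-3)=6, L_pp(-2)=-6; L_qq(0)=144, L_qq(1)=-108, L_qq(4)=432.
Local minima occur where both diagonal entries positive: (-3, 0), (-3, 4). Count: 2.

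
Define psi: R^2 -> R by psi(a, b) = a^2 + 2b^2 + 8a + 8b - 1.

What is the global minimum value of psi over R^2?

psi(a,b) separates as P(a) + Q(b) − 1, so its minimum is min P + min Q − 1.
P'(a) = 2a + 8 vanishes at a ∈ {-4}; Q'(b) = 4b + 8 vanishes at b ∈ {-2}.
Local minima of P (where P''>0): P(-4)=-16. Local minima of Q: Q(-2)=-8.
So the global minimum of psi is P(-4) + Q(-2) − 1 = -16 − 8 − 1 = -25, attained at (-4, -2).

-25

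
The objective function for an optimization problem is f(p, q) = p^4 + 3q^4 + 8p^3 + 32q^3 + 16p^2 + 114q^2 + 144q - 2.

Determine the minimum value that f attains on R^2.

-61

f(p,q) separates as A(p) + B(q) − 2, so its minimum is min A + min B − 2.
A'(p) = 4p(p + 2)(p + 4) vanishes at p ∈ {-4, -2, 0}; B'(q) = 12(q + 1)(q + 3)(q + 4) vanishes at q ∈ {-4, -3, -1}.
Local minima of A (where A''>0): A(-4)=0, A(0)=0. Local minima of B: B(-4)=-32, B(-1)=-59.
So the global minimum of f is A(-4) + B(-1) − 2 = 0 − 59 − 2 = -61, attained at (-4, -1).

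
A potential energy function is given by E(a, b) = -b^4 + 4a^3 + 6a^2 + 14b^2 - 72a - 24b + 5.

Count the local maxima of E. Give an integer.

2

E separates as a function of a plus a function of b, so ∇E=0 decouples.
∂E/∂a = 12(a - 2)(a + 3) = 0 at a ∈ {-3, 2}; ∂E/∂b = -4(b - 2)(b - 1)(b + 3) = 0 at b ∈ {-3, 1, 2}.
The Hessian is diagonal: diag(E_aa, E_bb). Second derivatives: E_aa(-3)=-60, E_aa(2)=60; E_bb(-3)=-80, E_bb(1)=16, E_bb(2)=-20.
Local maxima occur where both diagonal entries negative: (-3, -3), (-3, 2). Count: 2.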